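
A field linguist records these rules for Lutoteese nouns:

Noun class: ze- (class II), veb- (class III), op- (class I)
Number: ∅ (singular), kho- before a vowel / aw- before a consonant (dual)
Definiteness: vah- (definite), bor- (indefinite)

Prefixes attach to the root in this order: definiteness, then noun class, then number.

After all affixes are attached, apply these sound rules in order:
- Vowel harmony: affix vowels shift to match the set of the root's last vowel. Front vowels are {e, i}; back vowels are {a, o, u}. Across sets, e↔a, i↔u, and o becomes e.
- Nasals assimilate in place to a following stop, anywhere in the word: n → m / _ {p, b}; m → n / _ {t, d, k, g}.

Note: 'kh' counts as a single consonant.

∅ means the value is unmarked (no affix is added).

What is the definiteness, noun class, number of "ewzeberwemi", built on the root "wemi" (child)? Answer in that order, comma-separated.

indefinite, class II, dual

Segment: aw-ze-bor-wemi.
definiteness: bor- → indefinite.
noun class: ze- → class II.
number: kho/aw- → dual.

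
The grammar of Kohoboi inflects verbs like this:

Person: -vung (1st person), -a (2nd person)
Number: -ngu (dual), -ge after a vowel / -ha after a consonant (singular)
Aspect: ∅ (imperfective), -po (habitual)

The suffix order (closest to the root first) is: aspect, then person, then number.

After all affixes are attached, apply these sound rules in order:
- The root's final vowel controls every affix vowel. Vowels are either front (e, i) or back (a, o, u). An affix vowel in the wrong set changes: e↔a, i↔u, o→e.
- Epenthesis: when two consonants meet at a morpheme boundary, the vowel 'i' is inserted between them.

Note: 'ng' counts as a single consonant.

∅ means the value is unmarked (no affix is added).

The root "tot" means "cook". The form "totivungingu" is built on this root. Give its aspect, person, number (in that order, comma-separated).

imperfective, 1st person, dual

Segment: tot-vung-ngu.
aspect: ∅ → imperfective.
person: -vung → 1st person.
number: -ngu → dual.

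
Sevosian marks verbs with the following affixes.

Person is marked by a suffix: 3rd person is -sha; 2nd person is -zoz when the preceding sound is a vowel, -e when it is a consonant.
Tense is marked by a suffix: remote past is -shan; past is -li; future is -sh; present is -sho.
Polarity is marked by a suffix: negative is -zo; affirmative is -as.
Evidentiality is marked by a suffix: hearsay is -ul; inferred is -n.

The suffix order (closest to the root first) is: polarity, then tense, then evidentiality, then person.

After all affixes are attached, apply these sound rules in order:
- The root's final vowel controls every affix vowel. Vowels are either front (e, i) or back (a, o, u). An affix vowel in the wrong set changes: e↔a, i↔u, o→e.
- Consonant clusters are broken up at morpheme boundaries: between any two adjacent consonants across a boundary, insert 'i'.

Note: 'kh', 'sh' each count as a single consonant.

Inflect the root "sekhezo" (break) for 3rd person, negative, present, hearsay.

sekhezozoshoulisha

Attach polarity negative -zo → sekhezozo.
Attach tense present -sho → sekhezozosho.
Attach evidentiality hearsay -ul → sekhezozoshoul.
Attach person 3rd person -sha → sekhezozoshoulsha.
Vowel harmony: no change.
Apply epenthesis: sekhezozoshoulsha → sekhezozoshoulisha.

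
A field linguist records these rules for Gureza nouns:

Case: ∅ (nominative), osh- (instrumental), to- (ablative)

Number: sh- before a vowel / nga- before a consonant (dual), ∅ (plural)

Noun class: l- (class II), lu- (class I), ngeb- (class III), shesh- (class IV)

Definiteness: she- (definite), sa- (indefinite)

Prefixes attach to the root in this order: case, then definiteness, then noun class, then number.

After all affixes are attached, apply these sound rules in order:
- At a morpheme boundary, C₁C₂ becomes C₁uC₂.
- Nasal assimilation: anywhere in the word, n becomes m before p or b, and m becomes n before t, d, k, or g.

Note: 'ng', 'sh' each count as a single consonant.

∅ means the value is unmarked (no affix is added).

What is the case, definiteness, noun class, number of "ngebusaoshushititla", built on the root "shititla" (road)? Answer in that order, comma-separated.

Segment: ngeb-sa-osh-shititla.
case: osh- → instrumental.
definiteness: sa- → indefinite.
noun class: ngeb- → class III.
number: ∅ → plural.

instrumental, indefinite, class III, plural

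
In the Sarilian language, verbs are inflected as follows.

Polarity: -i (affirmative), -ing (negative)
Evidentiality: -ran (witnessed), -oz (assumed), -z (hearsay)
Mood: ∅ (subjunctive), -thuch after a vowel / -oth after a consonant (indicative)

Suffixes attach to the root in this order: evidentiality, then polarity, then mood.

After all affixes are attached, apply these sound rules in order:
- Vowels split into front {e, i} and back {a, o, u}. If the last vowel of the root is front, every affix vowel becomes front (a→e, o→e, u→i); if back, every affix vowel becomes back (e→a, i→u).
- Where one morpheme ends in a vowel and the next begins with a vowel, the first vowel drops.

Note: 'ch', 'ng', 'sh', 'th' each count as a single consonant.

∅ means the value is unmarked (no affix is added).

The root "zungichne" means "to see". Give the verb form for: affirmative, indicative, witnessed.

Attach evidentiality witnessed -ran → zungichneran.
Attach polarity affirmative -i → zungichnerani.
Attach mood indicative -thuch (after vowel 'i') → zungichneranithuch.
Apply vowel harmony: zungichneranithuch → zungichnerenithich.
Vowel deletion: no change.

zungichnerenithich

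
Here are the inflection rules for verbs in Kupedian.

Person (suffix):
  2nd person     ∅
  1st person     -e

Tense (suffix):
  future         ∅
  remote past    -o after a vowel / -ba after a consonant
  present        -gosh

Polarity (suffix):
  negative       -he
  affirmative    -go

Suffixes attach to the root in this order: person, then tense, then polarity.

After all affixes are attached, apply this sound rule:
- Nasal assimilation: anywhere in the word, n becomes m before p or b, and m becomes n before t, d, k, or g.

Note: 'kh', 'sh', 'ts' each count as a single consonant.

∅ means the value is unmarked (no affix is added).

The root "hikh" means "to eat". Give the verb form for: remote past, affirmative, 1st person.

hikheogo

Attach person 1st person -e → hikhe.
Attach tense remote past -o (after vowel 'e') → hikheo.
Attach polarity affirmative -go → hikheogo.
Nasal assimilation: no change.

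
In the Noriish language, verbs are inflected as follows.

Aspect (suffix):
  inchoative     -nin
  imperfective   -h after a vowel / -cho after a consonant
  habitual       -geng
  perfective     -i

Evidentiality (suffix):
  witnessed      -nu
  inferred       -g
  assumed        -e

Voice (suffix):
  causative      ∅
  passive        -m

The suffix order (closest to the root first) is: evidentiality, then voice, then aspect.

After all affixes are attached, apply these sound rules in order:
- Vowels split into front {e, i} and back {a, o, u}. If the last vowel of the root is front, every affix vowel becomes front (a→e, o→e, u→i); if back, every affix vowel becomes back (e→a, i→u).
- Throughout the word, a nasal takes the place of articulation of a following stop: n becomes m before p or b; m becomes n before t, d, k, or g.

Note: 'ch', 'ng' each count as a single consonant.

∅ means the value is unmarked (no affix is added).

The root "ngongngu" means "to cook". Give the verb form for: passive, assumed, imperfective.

Attach evidentiality assumed -e → ngongngue.
Attach voice passive -m → ngongnguem.
Attach aspect imperfective -cho (after consonant 'm') → ngongnguemcho.
Apply vowel harmony: ngongnguemcho → ngongnguamcho.
Nasal assimilation: no change.

ngongnguamcho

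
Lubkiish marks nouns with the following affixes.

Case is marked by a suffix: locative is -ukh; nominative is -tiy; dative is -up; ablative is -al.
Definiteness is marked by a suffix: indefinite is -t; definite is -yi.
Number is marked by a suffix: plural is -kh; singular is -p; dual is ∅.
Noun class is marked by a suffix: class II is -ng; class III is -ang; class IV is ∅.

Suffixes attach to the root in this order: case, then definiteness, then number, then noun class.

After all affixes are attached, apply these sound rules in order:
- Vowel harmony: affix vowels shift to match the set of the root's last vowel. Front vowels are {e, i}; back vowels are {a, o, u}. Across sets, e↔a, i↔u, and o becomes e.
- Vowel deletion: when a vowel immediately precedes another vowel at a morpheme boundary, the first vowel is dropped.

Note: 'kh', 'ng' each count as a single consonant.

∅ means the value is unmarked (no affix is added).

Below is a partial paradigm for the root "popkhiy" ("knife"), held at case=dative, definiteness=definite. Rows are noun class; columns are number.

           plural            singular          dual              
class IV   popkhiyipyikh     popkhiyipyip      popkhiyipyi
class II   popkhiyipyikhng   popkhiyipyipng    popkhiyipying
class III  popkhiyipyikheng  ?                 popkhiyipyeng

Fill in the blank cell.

popkhiyipyipeng

Attach case dative -up → popkhiyup.
Attach definiteness definite -yi → popkhiyupyi.
Attach number singular -p → popkhiyupyip.
Attach noun class class III -ang → popkhiyupyipang.
Apply vowel harmony: popkhiyupyipang → popkhiyipyipeng.
Vowel deletion: no change.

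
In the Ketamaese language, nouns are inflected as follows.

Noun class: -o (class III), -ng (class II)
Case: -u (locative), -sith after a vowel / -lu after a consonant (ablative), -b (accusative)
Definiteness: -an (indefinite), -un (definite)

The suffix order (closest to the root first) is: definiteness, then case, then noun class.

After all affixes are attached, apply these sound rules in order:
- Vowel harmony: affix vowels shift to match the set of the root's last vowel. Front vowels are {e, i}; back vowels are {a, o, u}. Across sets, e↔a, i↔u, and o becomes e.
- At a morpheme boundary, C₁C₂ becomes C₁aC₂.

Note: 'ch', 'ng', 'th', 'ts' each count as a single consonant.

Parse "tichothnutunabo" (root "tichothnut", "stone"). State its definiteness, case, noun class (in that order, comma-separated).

Segment: tichothnut-un-b-o.
definiteness: -un → definite.
case: -b → accusative.
noun class: -o → class III.

definite, accusative, class III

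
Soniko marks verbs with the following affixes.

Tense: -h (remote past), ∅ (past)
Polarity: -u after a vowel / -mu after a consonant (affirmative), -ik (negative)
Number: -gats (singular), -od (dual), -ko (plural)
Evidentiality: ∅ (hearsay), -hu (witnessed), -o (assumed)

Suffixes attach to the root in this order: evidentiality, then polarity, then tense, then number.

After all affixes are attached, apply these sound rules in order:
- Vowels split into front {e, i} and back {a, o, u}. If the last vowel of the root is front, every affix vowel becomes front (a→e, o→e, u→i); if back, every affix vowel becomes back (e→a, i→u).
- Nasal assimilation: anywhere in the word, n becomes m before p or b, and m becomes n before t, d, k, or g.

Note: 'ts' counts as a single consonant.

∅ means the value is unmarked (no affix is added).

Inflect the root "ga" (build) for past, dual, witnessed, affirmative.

Attach evidentiality witnessed -hu → gahu.
Attach polarity affirmative -u (after vowel 'u') → gahuu.
tense = past: zero marking, form stays gahuu.
Attach number dual -od → gahuuod.
Vowel harmony: no change.
Nasal assimilation: no change.

gahuuod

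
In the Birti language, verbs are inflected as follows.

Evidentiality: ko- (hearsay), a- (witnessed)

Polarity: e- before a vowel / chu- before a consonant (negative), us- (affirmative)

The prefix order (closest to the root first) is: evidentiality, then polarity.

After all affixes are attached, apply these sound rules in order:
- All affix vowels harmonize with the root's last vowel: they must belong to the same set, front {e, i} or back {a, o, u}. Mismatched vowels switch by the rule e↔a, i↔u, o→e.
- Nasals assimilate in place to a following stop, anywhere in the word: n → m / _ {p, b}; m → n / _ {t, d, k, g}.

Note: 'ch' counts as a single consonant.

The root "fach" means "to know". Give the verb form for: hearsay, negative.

chukofach

Attach evidentiality hearsay ko- → kofach.
Attach polarity negative chu- (before consonant 'k') → chukofach.
Vowel harmony: no change.
Nasal assimilation: no change.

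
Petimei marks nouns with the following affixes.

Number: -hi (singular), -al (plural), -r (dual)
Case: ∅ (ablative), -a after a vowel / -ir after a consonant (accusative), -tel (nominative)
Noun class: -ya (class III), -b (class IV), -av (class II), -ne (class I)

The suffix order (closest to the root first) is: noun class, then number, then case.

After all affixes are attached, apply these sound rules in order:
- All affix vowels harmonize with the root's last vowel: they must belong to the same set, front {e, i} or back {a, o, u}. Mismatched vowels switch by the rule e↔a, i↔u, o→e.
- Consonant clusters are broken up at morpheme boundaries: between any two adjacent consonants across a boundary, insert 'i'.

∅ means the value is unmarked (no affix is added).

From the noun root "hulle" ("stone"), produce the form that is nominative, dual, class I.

Attach noun class class I -ne → hullene.
Attach number dual -r → hullener.
Attach case nominative -tel → hullenertel.
Vowel harmony: no change.
Apply epenthesis: hullenertel → hulleneritel.

hulleneritel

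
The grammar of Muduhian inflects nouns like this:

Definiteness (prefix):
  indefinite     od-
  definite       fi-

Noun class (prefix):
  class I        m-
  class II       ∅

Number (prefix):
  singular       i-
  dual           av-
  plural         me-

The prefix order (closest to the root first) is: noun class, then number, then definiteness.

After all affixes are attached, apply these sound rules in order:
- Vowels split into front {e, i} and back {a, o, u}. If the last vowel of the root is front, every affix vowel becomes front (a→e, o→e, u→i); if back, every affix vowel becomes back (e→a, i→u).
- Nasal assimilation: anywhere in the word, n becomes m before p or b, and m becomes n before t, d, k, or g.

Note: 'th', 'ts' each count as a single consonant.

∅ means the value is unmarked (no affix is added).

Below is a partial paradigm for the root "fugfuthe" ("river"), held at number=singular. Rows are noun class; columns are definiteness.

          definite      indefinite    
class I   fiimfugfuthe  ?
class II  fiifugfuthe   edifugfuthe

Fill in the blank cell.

Attach noun class class I m- → mfugfuthe.
Attach number singular i- → imfugfuthe.
Attach definiteness indefinite od- → odimfugfuthe.
Apply vowel harmony: odimfugfuthe → edimfugfuthe.
Nasal assimilation: no change.

edimfugfuthe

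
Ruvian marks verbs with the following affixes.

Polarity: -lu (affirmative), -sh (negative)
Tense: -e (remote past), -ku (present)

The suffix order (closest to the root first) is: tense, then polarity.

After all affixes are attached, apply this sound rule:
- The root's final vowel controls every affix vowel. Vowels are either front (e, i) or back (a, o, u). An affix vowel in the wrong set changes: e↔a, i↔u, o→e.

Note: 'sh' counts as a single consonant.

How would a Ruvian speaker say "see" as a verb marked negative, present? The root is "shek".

Attach tense present -ku → shekku.
Attach polarity negative -sh → shekkush.
Apply vowel harmony: shekkush → shekkish.

shekkish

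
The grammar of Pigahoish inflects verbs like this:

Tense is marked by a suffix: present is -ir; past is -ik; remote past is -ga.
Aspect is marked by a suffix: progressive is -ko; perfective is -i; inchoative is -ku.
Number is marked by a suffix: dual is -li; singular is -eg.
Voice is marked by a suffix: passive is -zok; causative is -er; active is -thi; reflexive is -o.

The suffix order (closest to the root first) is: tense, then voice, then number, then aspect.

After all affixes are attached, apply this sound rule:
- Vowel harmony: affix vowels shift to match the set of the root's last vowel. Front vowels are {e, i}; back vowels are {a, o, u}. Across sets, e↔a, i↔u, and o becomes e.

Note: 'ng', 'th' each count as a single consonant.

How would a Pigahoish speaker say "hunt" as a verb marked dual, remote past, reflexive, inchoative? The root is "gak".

gakgaoluku

Attach tense remote past -ga → gakga.
Attach voice reflexive -o → gakgao.
Attach number dual -li → gakgaoli.
Attach aspect inchoative -ku → gakgaoliku.
Apply vowel harmony: gakgaoliku → gakgaoluku.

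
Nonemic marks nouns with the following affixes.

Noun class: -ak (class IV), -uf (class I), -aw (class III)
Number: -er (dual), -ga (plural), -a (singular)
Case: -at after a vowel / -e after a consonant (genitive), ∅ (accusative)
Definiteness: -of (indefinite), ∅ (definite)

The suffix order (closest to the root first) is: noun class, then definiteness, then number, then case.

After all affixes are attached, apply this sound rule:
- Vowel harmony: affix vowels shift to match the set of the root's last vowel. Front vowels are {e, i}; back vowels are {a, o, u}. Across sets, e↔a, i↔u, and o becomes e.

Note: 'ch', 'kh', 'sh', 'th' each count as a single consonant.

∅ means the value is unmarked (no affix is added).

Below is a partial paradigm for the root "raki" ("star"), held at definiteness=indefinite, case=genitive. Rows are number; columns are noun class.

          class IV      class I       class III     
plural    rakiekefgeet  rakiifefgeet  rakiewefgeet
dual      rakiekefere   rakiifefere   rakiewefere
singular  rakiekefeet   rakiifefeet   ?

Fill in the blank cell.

Attach noun class class III -aw → rakiaw.
Attach definiteness indefinite -of → rakiawof.
Attach number singular -a → rakiawofa.
Attach case genitive -at (after vowel 'a') → rakiawofaat.
Apply vowel harmony: rakiawofaat → rakiewefeet.

rakiewefeet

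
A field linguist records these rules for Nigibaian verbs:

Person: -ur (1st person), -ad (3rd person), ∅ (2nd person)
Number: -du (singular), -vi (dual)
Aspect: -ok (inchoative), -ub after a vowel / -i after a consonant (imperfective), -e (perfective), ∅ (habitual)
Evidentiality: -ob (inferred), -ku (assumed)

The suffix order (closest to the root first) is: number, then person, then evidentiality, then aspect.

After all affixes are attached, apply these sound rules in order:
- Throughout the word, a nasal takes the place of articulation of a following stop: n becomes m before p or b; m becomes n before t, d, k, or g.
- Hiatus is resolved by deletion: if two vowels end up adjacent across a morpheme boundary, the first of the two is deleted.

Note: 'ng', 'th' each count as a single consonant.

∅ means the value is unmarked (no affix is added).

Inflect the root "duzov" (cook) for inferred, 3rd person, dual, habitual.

Attach number dual -vi → duzovvi.
Attach person 3rd person -ad → duzovviad.
Attach evidentiality inferred -ob → duzovviadob.
aspect = habitual: zero marking, form stays duzovviadob.
Nasal assimilation: no change.
Apply vowel deletion: duzovviadob → duzovvadob.

duzovvadob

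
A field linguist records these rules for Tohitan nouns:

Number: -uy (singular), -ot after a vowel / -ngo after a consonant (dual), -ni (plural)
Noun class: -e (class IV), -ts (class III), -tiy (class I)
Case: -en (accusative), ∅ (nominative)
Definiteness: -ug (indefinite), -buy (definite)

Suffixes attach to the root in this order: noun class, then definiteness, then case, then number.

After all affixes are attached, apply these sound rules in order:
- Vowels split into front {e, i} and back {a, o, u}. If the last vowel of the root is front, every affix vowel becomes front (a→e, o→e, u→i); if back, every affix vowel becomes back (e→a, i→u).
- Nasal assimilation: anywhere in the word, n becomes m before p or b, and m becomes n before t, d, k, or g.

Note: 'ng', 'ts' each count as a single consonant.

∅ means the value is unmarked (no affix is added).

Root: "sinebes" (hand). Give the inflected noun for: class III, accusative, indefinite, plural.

sinebestsigenni

Attach noun class class III -ts → sinebests.
Attach definiteness indefinite -ug → sinebestsug.
Attach case accusative -en → sinebestsugen.
Attach number plural -ni → sinebestsugenni.
Apply vowel harmony: sinebestsugenni → sinebestsigenni.
Nasal assimilation: no change.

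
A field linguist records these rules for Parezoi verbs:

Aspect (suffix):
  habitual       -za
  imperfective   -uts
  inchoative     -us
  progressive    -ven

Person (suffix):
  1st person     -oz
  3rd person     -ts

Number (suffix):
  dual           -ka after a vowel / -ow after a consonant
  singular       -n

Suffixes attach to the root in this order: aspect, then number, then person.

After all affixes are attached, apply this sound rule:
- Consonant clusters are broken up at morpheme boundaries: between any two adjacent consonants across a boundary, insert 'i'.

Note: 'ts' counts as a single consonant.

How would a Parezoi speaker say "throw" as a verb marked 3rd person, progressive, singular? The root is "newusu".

Attach aspect progressive -ven → newusuven.
Attach number singular -n → newusuvenn.
Attach person 3rd person -ts → newusuvennts.
Apply epenthesis: newusuvennts → newusuveninits.

newusuveninits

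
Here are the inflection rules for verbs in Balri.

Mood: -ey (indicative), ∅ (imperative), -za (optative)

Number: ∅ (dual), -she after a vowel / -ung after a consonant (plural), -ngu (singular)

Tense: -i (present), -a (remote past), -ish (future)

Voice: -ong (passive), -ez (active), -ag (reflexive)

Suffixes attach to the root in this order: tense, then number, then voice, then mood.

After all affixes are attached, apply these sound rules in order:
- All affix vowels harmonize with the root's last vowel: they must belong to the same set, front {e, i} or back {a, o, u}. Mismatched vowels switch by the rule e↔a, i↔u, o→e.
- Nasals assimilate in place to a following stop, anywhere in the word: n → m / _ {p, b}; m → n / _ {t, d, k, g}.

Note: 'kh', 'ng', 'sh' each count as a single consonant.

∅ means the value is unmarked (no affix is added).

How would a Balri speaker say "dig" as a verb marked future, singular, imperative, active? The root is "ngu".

Attach tense future -ish → nguish.
Attach number singular -ngu → nguishngu.
Attach voice active -ez → nguishnguez.
mood = imperative: zero marking, form stays nguishnguez.
Apply vowel harmony: nguishnguez → nguushnguaz.
Nasal assimilation: no change.

nguushnguaz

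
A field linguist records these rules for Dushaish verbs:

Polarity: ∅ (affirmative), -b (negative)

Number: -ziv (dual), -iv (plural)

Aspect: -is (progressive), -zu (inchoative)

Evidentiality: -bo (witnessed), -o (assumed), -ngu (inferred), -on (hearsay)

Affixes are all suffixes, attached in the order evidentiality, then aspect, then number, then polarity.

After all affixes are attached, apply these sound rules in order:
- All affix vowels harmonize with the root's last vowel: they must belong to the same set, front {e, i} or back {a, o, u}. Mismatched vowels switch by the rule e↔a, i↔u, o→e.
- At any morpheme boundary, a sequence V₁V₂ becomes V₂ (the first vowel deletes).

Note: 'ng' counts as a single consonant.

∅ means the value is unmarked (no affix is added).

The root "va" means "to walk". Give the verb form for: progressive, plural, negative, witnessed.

Attach evidentiality witnessed -bo → vabo.
Attach aspect progressive -is → vabois.
Attach number plural -iv → vaboisiv.
Attach polarity negative -b → vaboisivb.
Apply vowel harmony: vaboisivb → vabousuvb.
Apply vowel deletion: vabousuvb → vabusuvb.

vabusuvb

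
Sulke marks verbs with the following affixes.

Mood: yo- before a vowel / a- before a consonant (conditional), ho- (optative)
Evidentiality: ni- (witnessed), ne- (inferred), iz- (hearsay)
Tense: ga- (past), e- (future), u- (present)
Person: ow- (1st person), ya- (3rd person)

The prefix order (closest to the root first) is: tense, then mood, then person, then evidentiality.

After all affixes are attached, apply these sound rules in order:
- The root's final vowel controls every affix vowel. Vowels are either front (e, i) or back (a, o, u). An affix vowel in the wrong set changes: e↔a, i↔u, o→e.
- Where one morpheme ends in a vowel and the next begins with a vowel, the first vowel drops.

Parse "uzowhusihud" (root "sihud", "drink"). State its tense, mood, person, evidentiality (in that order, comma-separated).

present, optative, 1st person, hearsay

Segment: iz-ow-ho-u-sihud.
tense: u- → present.
mood: ho- → optative.
person: ow- → 1st person.
evidentiality: iz- → hearsay.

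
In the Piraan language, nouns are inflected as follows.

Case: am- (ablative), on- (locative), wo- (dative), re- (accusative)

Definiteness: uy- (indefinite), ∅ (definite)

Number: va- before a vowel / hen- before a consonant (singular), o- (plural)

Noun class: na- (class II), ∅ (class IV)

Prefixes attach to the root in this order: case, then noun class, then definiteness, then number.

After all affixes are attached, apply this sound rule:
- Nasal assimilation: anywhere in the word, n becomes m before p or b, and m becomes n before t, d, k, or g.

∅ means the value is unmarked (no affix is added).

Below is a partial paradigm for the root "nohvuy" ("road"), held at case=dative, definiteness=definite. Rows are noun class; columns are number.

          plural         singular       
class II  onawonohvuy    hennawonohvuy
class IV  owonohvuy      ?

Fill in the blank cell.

Attach case dative wo- → wonohvuy.
noun class = class IV: zero marking, form stays wonohvuy.
definiteness = definite: zero marking, form stays wonohvuy.
Attach number singular hen- (before consonant 'w') → henwonohvuy.
Nasal assimilation: no change.

henwonohvuy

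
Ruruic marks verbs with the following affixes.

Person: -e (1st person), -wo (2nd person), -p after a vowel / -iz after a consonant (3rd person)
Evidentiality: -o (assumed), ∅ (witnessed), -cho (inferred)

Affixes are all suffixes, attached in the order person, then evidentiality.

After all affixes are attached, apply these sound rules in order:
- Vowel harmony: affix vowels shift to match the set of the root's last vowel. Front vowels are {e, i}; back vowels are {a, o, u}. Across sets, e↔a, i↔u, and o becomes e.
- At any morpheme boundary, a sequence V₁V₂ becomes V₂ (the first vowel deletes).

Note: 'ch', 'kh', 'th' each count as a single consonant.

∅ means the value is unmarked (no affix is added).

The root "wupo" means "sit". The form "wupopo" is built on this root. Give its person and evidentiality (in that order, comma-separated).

Segment: wupo-p-o.
person: -p/iz → 3rd person.
evidentiality: -o → assumed.

3rd person, assumed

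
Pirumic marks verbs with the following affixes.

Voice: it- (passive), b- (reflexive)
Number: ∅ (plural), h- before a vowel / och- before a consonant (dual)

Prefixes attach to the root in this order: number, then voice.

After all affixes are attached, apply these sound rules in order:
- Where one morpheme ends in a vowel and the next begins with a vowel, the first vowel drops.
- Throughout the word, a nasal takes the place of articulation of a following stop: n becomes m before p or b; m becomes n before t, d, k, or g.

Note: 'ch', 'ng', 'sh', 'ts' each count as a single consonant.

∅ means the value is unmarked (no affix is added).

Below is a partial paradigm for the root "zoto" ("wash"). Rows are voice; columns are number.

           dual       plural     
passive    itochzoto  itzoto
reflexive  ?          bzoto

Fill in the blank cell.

bochzoto

Attach number dual och- (before consonant 'z') → ochzoto.
Attach voice reflexive b- → bochzoto.
Vowel deletion: no change.
Nasal assimilation: no change.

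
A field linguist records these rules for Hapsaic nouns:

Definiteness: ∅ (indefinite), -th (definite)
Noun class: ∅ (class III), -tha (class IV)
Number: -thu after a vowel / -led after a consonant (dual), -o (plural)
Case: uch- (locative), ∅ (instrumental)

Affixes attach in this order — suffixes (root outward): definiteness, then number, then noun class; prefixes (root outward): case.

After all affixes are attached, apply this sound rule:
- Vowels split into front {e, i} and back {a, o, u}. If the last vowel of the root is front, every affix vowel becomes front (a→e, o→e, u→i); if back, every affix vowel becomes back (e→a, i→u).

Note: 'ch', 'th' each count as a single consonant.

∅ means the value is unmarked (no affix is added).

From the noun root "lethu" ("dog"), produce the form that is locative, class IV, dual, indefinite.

definiteness = indefinite: zero marking, form stays lethu.
Attach number dual -thu (after vowel 'u') → lethuthu.
Attach case locative uch- → uchlethuthu.
Attach noun class class IV -tha → uchlethuthutha.
Vowel harmony: no change.

uchlethuthutha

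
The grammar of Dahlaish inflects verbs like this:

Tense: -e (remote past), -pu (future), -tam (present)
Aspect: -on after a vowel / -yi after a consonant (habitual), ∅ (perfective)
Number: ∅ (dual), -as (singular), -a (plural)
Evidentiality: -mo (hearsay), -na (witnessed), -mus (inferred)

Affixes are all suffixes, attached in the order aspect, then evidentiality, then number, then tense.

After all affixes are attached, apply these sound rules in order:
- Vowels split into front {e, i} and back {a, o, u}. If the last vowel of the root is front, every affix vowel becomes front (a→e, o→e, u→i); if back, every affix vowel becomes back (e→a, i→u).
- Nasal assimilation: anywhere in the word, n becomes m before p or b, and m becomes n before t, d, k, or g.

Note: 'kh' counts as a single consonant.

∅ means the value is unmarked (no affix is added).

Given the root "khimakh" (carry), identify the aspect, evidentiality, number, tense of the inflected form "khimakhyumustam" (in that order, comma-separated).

Segment: khimakh-yi-mus-tam.
aspect: -on/yi → habitual.
evidentiality: -mus → inferred.
number: ∅ → dual.
tense: -tam → present.

habitual, inferred, dual, present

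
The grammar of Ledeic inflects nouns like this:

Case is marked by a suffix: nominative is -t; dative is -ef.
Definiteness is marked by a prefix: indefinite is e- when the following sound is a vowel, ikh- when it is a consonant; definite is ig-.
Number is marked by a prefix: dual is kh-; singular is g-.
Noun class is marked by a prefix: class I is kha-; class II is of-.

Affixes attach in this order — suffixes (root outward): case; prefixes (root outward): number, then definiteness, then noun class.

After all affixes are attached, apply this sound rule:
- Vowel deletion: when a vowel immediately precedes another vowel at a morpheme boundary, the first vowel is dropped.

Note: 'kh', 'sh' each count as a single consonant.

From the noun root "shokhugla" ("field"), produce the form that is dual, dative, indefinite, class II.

Attach case dative -ef → shokhuglaef.
Attach number dual kh- → khshokhuglaef.
Attach definiteness indefinite ikh- (before consonant 'kh') → ikhkhshokhuglaef.
Attach noun class class II of- → ofikhkhshokhuglaef.
Apply vowel deletion: ofikhkhshokhuglaef → ofikhkhshokhuglef.

ofikhkhshokhuglef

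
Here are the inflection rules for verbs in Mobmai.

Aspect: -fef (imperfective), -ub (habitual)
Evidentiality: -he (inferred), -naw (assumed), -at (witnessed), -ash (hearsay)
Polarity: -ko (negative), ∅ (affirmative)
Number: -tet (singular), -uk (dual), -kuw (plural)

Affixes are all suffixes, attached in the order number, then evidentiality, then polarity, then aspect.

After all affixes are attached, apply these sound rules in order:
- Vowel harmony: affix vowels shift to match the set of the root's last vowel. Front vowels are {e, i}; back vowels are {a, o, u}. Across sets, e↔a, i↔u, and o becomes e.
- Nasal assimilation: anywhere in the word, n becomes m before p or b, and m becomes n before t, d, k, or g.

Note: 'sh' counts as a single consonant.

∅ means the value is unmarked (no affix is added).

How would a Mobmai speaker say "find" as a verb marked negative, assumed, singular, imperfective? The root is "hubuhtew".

Attach number singular -tet → hubuhtewtet.
Attach evidentiality assumed -naw → hubuhtewtetnaw.
Attach polarity negative -ko → hubuhtewtetnawko.
Attach aspect imperfective -fef → hubuhtewtetnawkofef.
Apply vowel harmony: hubuhtewtetnawkofef → hubuhtewtetnewkefef.
Nasal assimilation: no change.

hubuhtewtetnewkefef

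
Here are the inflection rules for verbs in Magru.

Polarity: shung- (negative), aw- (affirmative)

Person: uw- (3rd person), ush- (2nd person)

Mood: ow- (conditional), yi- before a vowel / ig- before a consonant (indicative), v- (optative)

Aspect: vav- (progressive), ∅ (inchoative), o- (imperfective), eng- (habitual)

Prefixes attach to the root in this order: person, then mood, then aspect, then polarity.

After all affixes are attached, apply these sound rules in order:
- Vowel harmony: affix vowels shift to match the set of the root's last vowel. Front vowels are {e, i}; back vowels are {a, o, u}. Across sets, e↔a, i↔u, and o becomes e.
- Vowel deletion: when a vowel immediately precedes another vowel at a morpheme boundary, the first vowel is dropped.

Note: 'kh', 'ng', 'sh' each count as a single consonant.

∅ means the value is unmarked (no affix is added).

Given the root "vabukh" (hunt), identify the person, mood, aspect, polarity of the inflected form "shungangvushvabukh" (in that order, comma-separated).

2nd person, optative, habitual, negative

Segment: shung-eng-v-ush-vabukh.
person: ush- → 2nd person.
mood: v- → optative.
aspect: eng- → habitual.
polarity: shung- → negative.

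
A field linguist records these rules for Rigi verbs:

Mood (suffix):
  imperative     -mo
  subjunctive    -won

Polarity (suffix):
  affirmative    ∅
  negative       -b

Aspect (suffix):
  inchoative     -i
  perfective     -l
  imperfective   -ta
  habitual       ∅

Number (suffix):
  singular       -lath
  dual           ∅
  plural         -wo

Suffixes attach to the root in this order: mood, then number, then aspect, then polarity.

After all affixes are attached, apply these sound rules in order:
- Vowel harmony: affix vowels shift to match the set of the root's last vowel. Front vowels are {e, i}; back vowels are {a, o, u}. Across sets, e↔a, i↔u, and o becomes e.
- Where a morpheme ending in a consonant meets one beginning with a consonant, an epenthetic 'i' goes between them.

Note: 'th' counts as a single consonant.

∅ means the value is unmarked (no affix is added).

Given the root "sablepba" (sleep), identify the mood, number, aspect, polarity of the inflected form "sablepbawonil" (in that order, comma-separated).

Segment: sablepba-won-l.
mood: -won → subjunctive.
number: ∅ → dual.
aspect: -l → perfective.
polarity: ∅ → affirmative.

subjunctive, dual, perfective, affirmative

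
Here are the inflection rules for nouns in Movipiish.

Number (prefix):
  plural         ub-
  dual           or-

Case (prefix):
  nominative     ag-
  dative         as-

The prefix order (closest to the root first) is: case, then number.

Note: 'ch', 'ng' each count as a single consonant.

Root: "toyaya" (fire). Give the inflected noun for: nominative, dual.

Attach case nominative ag- → agtoyaya.
Attach number dual or- → oragtoyaya.

oragtoyaya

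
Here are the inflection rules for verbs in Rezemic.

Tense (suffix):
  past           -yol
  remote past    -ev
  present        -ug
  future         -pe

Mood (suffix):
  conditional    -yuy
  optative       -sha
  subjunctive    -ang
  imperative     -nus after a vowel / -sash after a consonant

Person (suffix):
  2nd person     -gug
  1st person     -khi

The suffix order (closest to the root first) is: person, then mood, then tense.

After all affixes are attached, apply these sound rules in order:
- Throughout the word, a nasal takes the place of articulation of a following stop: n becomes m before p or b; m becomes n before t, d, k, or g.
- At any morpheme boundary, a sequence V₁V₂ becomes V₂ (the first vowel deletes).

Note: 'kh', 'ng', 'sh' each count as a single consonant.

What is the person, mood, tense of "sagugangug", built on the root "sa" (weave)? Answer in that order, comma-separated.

Segment: sa-gug-ang-ug.
person: -gug → 2nd person.
mood: -ang → subjunctive.
tense: -ug → present.

2nd person, subjunctive, present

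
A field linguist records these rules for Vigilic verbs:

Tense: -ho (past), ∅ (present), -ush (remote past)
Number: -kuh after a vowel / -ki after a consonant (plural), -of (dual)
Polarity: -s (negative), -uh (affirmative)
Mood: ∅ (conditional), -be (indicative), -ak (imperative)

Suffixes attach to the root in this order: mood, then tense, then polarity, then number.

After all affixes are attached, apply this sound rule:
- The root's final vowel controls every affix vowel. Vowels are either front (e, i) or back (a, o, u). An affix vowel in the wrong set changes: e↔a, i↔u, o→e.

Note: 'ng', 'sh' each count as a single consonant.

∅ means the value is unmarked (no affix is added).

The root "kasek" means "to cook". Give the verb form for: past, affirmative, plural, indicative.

Attach mood indicative -be → kasekbe.
Attach tense past -ho → kasekbeho.
Attach polarity affirmative -uh → kasekbehouh.
Attach number plural -ki (after consonant 'h') → kasekbehouhki.
Apply vowel harmony: kasekbehouhki → kasekbeheihki.

kasekbeheihki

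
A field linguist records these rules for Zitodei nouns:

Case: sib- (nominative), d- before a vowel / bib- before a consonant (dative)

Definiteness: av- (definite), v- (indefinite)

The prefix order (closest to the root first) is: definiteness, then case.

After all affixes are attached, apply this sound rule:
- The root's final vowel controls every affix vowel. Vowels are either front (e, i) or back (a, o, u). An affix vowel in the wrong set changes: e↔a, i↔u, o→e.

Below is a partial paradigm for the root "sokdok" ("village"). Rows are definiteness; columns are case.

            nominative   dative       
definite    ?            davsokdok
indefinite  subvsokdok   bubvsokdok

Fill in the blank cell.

Attach definiteness definite av- → avsokdok.
Attach case nominative sib- → sibavsokdok.
Apply vowel harmony: sibavsokdok → subavsokdok.

subavsokdok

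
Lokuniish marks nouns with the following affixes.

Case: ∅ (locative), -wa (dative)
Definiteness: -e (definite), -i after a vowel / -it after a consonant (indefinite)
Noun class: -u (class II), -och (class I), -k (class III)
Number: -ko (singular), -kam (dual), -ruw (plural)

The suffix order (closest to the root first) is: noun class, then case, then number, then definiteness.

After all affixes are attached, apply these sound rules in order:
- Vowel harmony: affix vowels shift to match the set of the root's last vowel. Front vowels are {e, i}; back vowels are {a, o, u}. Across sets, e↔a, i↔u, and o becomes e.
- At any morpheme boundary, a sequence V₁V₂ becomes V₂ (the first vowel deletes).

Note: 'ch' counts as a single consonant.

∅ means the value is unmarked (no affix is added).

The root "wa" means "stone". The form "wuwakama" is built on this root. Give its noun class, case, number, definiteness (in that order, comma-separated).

Segment: wa-u-wa-kam-e.
noun class: -u → class II.
case: -wa → dative.
number: -kam → dual.
definiteness: -e → definite.

class II, dative, dual, definite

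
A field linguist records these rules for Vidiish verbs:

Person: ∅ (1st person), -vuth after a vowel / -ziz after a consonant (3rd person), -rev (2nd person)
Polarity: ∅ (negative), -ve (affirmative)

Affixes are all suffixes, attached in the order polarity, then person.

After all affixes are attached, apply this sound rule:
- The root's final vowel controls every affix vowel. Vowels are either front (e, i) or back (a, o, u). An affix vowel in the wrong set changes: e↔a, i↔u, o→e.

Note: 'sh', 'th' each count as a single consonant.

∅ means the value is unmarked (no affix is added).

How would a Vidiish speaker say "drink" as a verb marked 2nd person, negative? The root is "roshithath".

roshithathrav

polarity = negative: zero marking, form stays roshithath.
Attach person 2nd person -rev → roshithathrev.
Apply vowel harmony: roshithathrev → roshithathrav.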